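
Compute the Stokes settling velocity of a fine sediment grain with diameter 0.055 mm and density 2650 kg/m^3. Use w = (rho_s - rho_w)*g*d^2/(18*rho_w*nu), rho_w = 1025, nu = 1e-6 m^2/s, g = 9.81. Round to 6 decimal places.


w = (rho_s - rho_w) * g * d^2 / (18 * rho_w * nu)
d = 0.055 mm = 0.000055 m
rho_s - rho_w = 2650 - 1025 = 1625
Numerator = 1625 * 9.81 * (0.000055)^2 = 0.000048222281
Denominator = 18 * 1025 * 1e-6 = 0.018450
w = 0.002614 m/s

0.002614


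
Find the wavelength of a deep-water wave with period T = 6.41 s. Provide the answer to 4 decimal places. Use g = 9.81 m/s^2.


L0 = g * T^2 / (2 * pi)
L0 = 9.81 * 6.41^2 / (2 * pi)
L0 = 9.81 * 41.0881 / 6.28319
L0 = 403.0743 / 6.28319
L0 = 64.1513 m

64.1513


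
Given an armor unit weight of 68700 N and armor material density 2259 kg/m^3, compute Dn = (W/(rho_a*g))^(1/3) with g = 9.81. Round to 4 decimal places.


V = W / (rho_a * g)
V = 68700 / (2259 * 9.81)
V = 68700 / 22160.79
V = 3.100070 m^3
Dn = V^(1/3) = 3.100070^(1/3)
Dn = 1.4581 m

1.4581


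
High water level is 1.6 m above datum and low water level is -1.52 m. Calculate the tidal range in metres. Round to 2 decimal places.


Tidal range = High water - Low water
Tidal range = 1.6 - (-1.52)
Tidal range = 3.12 m

3.12


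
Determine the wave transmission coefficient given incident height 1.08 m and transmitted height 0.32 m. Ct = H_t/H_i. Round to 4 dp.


Ct = H_t / H_i
Ct = 0.32 / 1.08
Ct = 0.2963

0.2963


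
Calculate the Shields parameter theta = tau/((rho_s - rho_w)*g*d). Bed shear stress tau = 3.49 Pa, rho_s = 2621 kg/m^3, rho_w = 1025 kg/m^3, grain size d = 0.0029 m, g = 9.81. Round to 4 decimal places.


theta = tau / ((rho_s - rho_w) * g * d)
rho_s - rho_w = 2621 - 1025 = 1596
Denominator = 1596 * 9.81 * 0.0029 = 45.404604
theta = 3.49 / 45.404604
theta = 0.0769

0.0769


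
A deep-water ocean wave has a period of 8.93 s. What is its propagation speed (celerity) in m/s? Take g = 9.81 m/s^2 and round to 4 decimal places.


We use the deep-water celerity formula:
C = g * T / (2 * pi)
C = 9.81 * 8.93 / (2 * 3.14159...)
C = 87.603300 / 6.283185
C = 13.9425 m/s

13.9425


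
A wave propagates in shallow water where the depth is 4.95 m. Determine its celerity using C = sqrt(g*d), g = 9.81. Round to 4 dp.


Using the shallow-water approximation:
C = sqrt(g * d) = sqrt(9.81 * 4.95)
C = sqrt(48.5595)
C = 6.9685 m/s

6.9685


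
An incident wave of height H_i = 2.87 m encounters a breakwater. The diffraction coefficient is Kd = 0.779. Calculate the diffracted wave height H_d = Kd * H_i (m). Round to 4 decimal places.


H_d = Kd * H_i
H_d = 0.779 * 2.87
H_d = 2.2357 m

2.2357


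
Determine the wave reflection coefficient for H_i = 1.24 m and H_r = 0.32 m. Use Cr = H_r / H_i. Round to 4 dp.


Cr = H_r / H_i
Cr = 0.32 / 1.24
Cr = 0.2581

0.2581


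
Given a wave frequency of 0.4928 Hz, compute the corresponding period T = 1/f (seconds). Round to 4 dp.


T = 1 / f
T = 1 / 0.4928
T = 2.0292 s

2.0292


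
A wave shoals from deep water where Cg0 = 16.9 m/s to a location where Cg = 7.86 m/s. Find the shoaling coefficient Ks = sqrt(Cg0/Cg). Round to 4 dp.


Ks = sqrt(Cg0 / Cg)
Ks = sqrt(16.9 / 7.86)
Ks = sqrt(2.1501)
Ks = 1.4663

1.4663


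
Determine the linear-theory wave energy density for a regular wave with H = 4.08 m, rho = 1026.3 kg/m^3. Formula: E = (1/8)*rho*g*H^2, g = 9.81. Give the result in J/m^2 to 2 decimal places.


E = (1/8) * rho * g * H^2
E = (1/8) * 1026.3 * 9.81 * 4.08^2
E = 0.125 * 1026.3 * 9.81 * 16.6464
E = 20949.50 J/m^2

20949.50


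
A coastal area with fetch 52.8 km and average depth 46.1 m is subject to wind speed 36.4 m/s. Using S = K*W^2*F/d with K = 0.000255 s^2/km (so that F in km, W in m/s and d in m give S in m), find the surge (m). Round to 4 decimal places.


S = K * W^2 * F / d
W^2 = 36.4^2 = 1324.96
S = 0.000255 * 1324.96 * 52.8 / 46.1
Numerator = 0.000255 * 1324.96 * 52.8 = 17.839261
S = 17.839261 / 46.1 = 0.3870 m

0.3870


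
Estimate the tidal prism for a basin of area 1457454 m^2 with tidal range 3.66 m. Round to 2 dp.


Tidal prism = Area * Tidal range
P = 1457454 * 3.66
P = 5334281.64 m^3

5334281.64


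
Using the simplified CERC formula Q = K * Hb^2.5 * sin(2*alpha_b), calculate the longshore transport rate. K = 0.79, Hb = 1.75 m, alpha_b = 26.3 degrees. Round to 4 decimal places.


Q = K * Hb^2.5 * sin(2 * alpha_b)
Hb^2.5 = 1.75^2.5 = 4.051307
sin(2 * 26.3) = sin(52.6) = 0.794415
Q = 0.79 * 4.051307 * 0.794415
Q = 2.5425 m^3/s

2.5425


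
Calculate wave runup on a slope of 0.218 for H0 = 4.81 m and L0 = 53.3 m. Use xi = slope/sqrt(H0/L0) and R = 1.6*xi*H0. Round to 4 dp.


xi = slope / sqrt(H0/L0)
H0/L0 = 4.81/53.3 = 0.090244
sqrt(0.090244) = 0.300406
xi = 0.218 / 0.300406 = 0.725684
R = 1.6 * xi * H0 = 1.6 * 0.725684 * 4.81
R = 5.5849 m

5.5849


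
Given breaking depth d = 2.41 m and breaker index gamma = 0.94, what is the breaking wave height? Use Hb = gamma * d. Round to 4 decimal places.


Hb = gamma * d
Hb = 0.94 * 2.41
Hb = 2.2654 m

2.2654


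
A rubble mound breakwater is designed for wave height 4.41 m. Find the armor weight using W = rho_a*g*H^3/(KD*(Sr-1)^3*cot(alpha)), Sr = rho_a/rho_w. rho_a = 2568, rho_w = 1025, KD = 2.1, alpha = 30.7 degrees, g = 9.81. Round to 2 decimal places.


Sr = rho_a / rho_w = 2568 / 1025 = 2.505366
(Sr - 1) = 1.505366
(Sr - 1)^3 = 3.411349
cot(30.7) = 1 / tan(30.7) = 1 / 0.593757 = 1.684192
Numerator = 2568 * 9.81 * 4.41^3 = 2160626.9815
Denominator = 2.1 * 3.411349 * 1.684192 = 12.065271
W = 2160626.9815 / 12.065271
W = 179078.20 N

179078.20


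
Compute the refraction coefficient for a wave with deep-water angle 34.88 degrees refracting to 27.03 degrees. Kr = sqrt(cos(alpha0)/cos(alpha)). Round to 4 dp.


Kr = sqrt(cos(alpha0) / cos(alpha))
cos(34.88) = 0.820352
cos(27.03) = 0.890769
Kr = sqrt(0.820352 / 0.890769)
Kr = sqrt(0.920948)
Kr = 0.9597

0.9597


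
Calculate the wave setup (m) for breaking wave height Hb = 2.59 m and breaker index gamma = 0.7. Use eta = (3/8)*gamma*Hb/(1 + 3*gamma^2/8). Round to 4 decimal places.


eta = (3/8) * gamma * Hb / (1 + 3*gamma^2/8)
Numerator = (3/8) * 0.7 * 2.59 = 0.679875
Denominator = 1 + 3*0.7^2/8 = 1 + 0.183750 = 1.183750
eta = 0.679875 / 1.183750
eta = 0.5743 m

0.5743


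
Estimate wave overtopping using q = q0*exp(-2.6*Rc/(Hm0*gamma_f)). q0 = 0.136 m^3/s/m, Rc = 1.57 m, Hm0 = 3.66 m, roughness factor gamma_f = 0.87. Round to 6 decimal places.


q = q0 * exp(-2.6 * Rc / (Hm0 * gamma_f))
Exponent = -2.6 * 1.57 / (3.66 * 0.87)
= -2.6 * 1.57 / 3.1842
= -1.281955
exp(-1.281955) = 0.277494
q = 0.136 * 0.277494
q = 0.037739 m^3/s/m

0.037739


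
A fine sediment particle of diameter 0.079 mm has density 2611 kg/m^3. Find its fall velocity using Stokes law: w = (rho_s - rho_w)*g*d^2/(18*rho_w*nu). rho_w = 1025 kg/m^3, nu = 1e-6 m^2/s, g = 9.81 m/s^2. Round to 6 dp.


w = (rho_s - rho_w) * g * d^2 / (18 * rho_w * nu)
d = 0.079 mm = 0.000079 m
rho_s - rho_w = 2611 - 1025 = 1586
Numerator = 1586 * 9.81 * (0.000079)^2 = 0.000097101597
Denominator = 18 * 1025 * 1e-6 = 0.018450
w = 0.005263 m/s

0.005263


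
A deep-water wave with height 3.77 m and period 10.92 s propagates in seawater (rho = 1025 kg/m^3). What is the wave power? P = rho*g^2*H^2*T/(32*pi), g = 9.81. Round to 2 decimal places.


P = rho * g^2 * H^2 * T / (32 * pi)
P = 1025 * 9.81^2 * 3.77^2 * 10.92 / (32 * pi)
P = 1025 * 96.2361 * 14.2129 * 10.92 / 100.53096
P = 152288.59 W/m

152288.59


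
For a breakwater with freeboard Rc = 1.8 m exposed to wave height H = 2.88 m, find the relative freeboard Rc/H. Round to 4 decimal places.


Relative freeboard = Rc / H
= 1.8 / 2.88
= 0.6250

0.6250


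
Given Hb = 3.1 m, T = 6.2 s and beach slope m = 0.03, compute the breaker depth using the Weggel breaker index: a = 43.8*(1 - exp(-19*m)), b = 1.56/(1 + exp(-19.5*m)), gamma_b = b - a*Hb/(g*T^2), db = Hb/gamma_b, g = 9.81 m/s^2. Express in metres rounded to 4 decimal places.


a = 43.8 * (1 - exp(-19 * m))
exp(-19 * 0.03) = exp(-0.5700) = 0.565525
a = 43.8 * (1 - 0.565525) = 19.029986
b = 1.56 / (1 + exp(-19.5 * m))
exp(-19.5 * 0.03) = exp(-0.5850) = 0.557106
b = 1.56 / (1 + 0.557106) = 1.001859
Hb / (g * T^2) = 3.1 / (9.81 * 6.2^2) = 3.1 / 377.0964 = 0.00822071
gamma_b = b - a * Hb/(g*T^2) = 1.001859 - 19.029986 * 0.00822071 = 0.845419
db = Hb / gamma_b = 3.1 / 0.845419
db = 3.6668 m

3.6668


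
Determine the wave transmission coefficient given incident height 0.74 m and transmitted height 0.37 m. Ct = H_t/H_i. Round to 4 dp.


Ct = H_t / H_i
Ct = 0.37 / 0.74
Ct = 0.5000

0.5000


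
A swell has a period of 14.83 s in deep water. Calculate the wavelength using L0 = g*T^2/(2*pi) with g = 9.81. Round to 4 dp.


L0 = g * T^2 / (2 * pi)
L0 = 9.81 * 14.83^2 / (2 * pi)
L0 = 9.81 * 219.9289 / 6.28319
L0 = 2157.5025 / 6.28319
L0 = 343.3772 m

343.3772


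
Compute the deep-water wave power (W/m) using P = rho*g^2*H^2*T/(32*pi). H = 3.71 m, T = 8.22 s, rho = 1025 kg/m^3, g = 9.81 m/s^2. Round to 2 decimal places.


P = rho * g^2 * H^2 * T / (32 * pi)
P = 1025 * 9.81^2 * 3.71^2 * 8.22 / (32 * pi)
P = 1025 * 96.2361 * 13.7641 * 8.22 / 100.53096
P = 111015.00 W/m

111015.00


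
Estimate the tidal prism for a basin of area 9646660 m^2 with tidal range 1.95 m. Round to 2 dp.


Tidal prism = Area * Tidal range
P = 9646660 * 1.95
P = 18810987.00 m^3

18810987.00


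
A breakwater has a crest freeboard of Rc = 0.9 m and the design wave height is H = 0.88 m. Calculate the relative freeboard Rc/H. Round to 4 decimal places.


Relative freeboard = Rc / H
= 0.9 / 0.88
= 1.0227

1.0227


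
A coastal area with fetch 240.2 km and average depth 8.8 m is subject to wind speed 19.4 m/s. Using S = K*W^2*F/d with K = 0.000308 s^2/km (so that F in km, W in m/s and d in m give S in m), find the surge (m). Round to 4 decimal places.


S = K * W^2 * F / d
W^2 = 19.4^2 = 376.36
S = 0.000308 * 376.36 * 240.2 / 8.8
Numerator = 0.000308 * 376.36 * 240.2 = 27.843715
S = 27.843715 / 8.8 = 3.1641 m

3.1641


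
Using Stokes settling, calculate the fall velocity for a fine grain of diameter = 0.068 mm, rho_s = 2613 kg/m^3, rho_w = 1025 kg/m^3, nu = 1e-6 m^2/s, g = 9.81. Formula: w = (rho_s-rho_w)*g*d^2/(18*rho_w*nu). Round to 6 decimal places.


w = (rho_s - rho_w) * g * d^2 / (18 * rho_w * nu)
d = 0.068 mm = 0.000068 m
rho_s - rho_w = 2613 - 1025 = 1588
Numerator = 1588 * 9.81 * (0.000068)^2 = 0.000072033967
Denominator = 18 * 1025 * 1e-6 = 0.018450
w = 0.003904 m/s

0.003904


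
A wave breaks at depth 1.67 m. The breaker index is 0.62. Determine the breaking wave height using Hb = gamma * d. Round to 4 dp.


Hb = gamma * d
Hb = 0.62 * 1.67
Hb = 1.0354 m

1.0354


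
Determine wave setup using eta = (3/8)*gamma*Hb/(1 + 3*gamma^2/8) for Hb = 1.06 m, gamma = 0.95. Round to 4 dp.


eta = (3/8) * gamma * Hb / (1 + 3*gamma^2/8)
Numerator = (3/8) * 0.95 * 1.06 = 0.377625
Denominator = 1 + 3*0.95^2/8 = 1 + 0.338438 = 1.338438
eta = 0.377625 / 1.338438
eta = 0.2821 m

0.2821


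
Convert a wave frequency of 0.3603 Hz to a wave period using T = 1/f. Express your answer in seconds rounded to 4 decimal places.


T = 1 / f
T = 1 / 0.3603
T = 2.7755 s

2.7755


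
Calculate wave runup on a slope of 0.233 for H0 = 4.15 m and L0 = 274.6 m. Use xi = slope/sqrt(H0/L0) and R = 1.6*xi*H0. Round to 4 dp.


xi = slope / sqrt(H0/L0)
H0/L0 = 4.15/274.6 = 0.015113
sqrt(0.015113) = 0.122935
xi = 0.233 / 0.122935 = 1.895318
R = 1.6 * xi * H0 = 1.6 * 1.895318 * 4.15
R = 12.5849 m

12.5849


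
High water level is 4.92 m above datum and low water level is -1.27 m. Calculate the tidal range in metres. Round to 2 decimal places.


Tidal range = High water - Low water
Tidal range = 4.92 - (-1.27)
Tidal range = 6.19 m

6.19


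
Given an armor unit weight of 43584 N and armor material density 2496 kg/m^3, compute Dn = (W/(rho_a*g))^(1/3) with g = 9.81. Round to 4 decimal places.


V = W / (rho_a * g)
V = 43584 / (2496 * 9.81)
V = 43584 / 24485.76
V = 1.779973 m^3
Dn = V^(1/3) = 1.779973^(1/3)
Dn = 1.2119 m

1.2119


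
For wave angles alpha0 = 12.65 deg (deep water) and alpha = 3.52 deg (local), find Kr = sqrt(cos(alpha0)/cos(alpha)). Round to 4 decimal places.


Kr = sqrt(cos(alpha0) / cos(alpha))
cos(12.65) = 0.975726
cos(3.52) = 0.998113
Kr = sqrt(0.975726 / 0.998113)
Kr = sqrt(0.977570)
Kr = 0.9887

0.9887


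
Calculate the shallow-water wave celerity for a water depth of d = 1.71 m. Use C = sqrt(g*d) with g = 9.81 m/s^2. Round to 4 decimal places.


Using the shallow-water approximation:
C = sqrt(g * d) = sqrt(9.81 * 1.71)
C = sqrt(16.7751)
C = 4.0957 m/s

4.0957


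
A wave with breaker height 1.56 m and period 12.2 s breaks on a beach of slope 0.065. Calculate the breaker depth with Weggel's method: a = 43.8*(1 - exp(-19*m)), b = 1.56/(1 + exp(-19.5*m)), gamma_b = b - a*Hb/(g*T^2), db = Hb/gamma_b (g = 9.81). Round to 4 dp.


a = 43.8 * (1 - exp(-19 * m))
exp(-19 * 0.065) = exp(-1.2350) = 0.290835
a = 43.8 * (1 - 0.290835) = 31.061437
b = 1.56 / (1 + exp(-19.5 * m))
exp(-19.5 * 0.065) = exp(-1.2675) = 0.281535
b = 1.56 / (1 + 0.281535) = 1.217291
Hb / (g * T^2) = 1.56 / (9.81 * 12.2^2) = 1.56 / 1460.1204 = 0.00106841
gamma_b = b - a * Hb/(g*T^2) = 1.217291 - 31.061437 * 0.00106841 = 1.184104
db = Hb / gamma_b = 1.56 / 1.184104
db = 1.3175 m

1.3175


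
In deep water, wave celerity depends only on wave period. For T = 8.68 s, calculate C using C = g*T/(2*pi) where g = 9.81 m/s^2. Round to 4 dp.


We use the deep-water celerity formula:
C = g * T / (2 * pi)
C = 9.81 * 8.68 / (2 * 3.14159...)
C = 85.150800 / 6.283185
C = 13.5522 m/s

13.5522


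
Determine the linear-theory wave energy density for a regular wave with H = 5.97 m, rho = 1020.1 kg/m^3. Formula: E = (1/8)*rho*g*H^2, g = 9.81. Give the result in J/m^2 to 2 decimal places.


E = (1/8) * rho * g * H^2
E = (1/8) * 1020.1 * 9.81 * 5.97^2
E = 0.125 * 1020.1 * 9.81 * 35.6409
E = 44583.12 J/m^2

44583.12


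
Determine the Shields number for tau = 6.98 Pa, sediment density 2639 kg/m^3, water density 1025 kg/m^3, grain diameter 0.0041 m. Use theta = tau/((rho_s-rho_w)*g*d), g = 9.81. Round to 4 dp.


theta = tau / ((rho_s - rho_w) * g * d)
rho_s - rho_w = 2639 - 1025 = 1614
Denominator = 1614 * 9.81 * 0.0041 = 64.916694
theta = 6.98 / 64.916694
theta = 0.1075

0.1075


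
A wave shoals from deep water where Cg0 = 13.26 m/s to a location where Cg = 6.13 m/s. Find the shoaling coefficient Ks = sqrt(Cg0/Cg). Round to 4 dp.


Ks = sqrt(Cg0 / Cg)
Ks = sqrt(13.26 / 6.13)
Ks = sqrt(2.1631)
Ks = 1.4708

1.4708


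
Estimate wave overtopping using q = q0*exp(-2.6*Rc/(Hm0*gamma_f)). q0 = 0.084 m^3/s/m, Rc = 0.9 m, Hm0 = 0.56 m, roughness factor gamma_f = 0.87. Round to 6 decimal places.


q = q0 * exp(-2.6 * Rc / (Hm0 * gamma_f))
Exponent = -2.6 * 0.9 / (0.56 * 0.87)
= -2.6 * 0.9 / 0.4872
= -4.802956
exp(-4.802956) = 0.008205
q = 0.084 * 0.008205
q = 0.000689 m^3/s/m

0.000689


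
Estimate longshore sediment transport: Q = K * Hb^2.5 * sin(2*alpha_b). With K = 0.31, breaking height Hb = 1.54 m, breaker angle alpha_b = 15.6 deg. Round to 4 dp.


Q = K * Hb^2.5 * sin(2 * alpha_b)
Hb^2.5 = 1.54^2.5 = 2.943078
sin(2 * 15.6) = sin(31.2) = 0.518027
Q = 0.31 * 2.943078 * 0.518027
Q = 0.4726 m^3/s

0.4726


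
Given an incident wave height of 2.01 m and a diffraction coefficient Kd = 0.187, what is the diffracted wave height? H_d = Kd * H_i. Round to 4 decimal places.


H_d = Kd * H_i
H_d = 0.187 * 2.01
H_d = 0.3759 m

0.3759


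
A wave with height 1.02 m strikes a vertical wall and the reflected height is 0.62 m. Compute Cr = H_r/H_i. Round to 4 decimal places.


Cr = H_r / H_i
Cr = 0.62 / 1.02
Cr = 0.6078

0.6078


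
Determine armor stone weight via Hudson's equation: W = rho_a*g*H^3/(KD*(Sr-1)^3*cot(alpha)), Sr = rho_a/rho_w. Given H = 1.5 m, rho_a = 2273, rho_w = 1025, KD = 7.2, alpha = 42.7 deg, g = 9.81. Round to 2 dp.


Sr = rho_a / rho_w = 2273 / 1025 = 2.217561
(Sr - 1) = 1.217561
(Sr - 1)^3 = 1.804979
cot(42.7) = 1 / tan(42.7) = 1 / 0.922773 = 1.083690
Numerator = 2273 * 9.81 * 1.5^3 = 75256.1888
Denominator = 7.2 * 1.804979 * 1.083690 = 14.083467
W = 75256.1888 / 14.083467
W = 5343.58 N

5343.58


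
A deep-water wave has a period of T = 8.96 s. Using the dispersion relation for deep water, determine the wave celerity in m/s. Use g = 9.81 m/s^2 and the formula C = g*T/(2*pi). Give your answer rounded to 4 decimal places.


We use the deep-water celerity formula:
C = g * T / (2 * pi)
C = 9.81 * 8.96 / (2 * 3.14159...)
C = 87.897600 / 6.283185
C = 13.9893 m/s

13.9893


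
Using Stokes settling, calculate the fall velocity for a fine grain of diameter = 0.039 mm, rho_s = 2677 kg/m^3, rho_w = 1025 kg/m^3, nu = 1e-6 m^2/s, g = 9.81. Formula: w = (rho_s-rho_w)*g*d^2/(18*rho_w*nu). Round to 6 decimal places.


w = (rho_s - rho_w) * g * d^2 / (18 * rho_w * nu)
d = 0.039 mm = 0.000039 m
rho_s - rho_w = 2677 - 1025 = 1652
Numerator = 1652 * 9.81 * (0.000039)^2 = 0.000024649509
Denominator = 18 * 1025 * 1e-6 = 0.018450
w = 0.001336 m/s

0.001336


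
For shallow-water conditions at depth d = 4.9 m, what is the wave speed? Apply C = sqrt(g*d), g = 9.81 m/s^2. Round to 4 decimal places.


Using the shallow-water approximation:
C = sqrt(g * d) = sqrt(9.81 * 4.9)
C = sqrt(48.0690)
C = 6.9332 m/s

6.9332


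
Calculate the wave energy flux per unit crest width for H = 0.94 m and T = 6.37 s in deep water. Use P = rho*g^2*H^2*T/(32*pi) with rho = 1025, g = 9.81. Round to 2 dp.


P = rho * g^2 * H^2 * T / (32 * pi)
P = 1025 * 9.81^2 * 0.94^2 * 6.37 / (32 * pi)
P = 1025 * 96.2361 * 0.8836 * 6.37 / 100.53096
P = 5522.77 W/m

5522.77


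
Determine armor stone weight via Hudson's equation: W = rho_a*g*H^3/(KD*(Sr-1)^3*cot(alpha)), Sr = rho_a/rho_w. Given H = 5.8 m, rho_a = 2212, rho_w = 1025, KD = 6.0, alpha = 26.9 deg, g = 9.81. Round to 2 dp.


Sr = rho_a / rho_w = 2212 / 1025 = 2.158049
(Sr - 1) = 1.158049
(Sr - 1)^3 = 1.553033
cot(26.9) = 1 / tan(26.9) = 1 / 0.507329 = 1.971108
Numerator = 2212 * 9.81 * 5.8^3 = 4233875.7686
Denominator = 6.0 * 1.553033 * 1.971108 = 18.367166
W = 4233875.7686 / 18.367166
W = 230513.28 N

230513.28


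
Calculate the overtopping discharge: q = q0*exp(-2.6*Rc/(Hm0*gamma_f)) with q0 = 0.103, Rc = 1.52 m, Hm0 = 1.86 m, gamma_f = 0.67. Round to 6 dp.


q = q0 * exp(-2.6 * Rc / (Hm0 * gamma_f))
Exponent = -2.6 * 1.52 / (1.86 * 0.67)
= -2.6 * 1.52 / 1.2462
= -3.171241
exp(-3.171241) = 0.041952
q = 0.103 * 0.041952
q = 0.004321 m^3/s/m

0.004321


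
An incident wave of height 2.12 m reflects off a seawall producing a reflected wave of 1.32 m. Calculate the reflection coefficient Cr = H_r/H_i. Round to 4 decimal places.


Cr = H_r / H_i
Cr = 1.32 / 2.12
Cr = 0.6226

0.6226


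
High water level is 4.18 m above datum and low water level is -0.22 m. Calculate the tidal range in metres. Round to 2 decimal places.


Tidal range = High water - Low water
Tidal range = 4.18 - (-0.22)
Tidal range = 4.40 m

4.40


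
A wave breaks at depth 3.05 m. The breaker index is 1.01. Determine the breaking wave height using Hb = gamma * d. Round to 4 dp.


Hb = gamma * d
Hb = 1.01 * 3.05
Hb = 3.0805 m

3.0805


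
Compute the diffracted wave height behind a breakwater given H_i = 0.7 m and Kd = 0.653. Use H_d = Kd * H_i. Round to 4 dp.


H_d = Kd * H_i
H_d = 0.653 * 0.7
H_d = 0.4571 m

0.4571


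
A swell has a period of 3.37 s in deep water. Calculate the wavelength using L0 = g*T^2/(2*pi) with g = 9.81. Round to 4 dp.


L0 = g * T^2 / (2 * pi)
L0 = 9.81 * 3.37^2 / (2 * pi)
L0 = 9.81 * 11.3569 / 6.28319
L0 = 111.4112 / 6.28319
L0 = 17.7316 m

17.7316


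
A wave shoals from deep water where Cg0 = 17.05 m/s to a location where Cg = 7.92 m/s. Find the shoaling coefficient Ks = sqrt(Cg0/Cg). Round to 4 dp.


Ks = sqrt(Cg0 / Cg)
Ks = sqrt(17.05 / 7.92)
Ks = sqrt(2.1528)
Ks = 1.4672

1.4672


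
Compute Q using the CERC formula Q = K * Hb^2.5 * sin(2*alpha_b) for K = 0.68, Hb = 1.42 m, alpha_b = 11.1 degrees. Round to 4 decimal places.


Q = K * Hb^2.5 * sin(2 * alpha_b)
Hb^2.5 = 1.42^2.5 = 2.402818
sin(2 * 11.1) = sin(22.2) = 0.377841
Q = 0.68 * 2.402818 * 0.377841
Q = 0.6174 m^3/s

0.6174


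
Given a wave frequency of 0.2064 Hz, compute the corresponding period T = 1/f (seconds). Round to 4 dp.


T = 1 / f
T = 1 / 0.2064
T = 4.8450 s

4.8450


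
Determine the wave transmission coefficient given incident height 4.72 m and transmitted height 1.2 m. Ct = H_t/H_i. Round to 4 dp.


Ct = H_t / H_i
Ct = 1.2 / 4.72
Ct = 0.2542

0.2542


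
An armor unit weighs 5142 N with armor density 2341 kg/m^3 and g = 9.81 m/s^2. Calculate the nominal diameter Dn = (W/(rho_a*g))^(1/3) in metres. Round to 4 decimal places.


V = W / (rho_a * g)
V = 5142 / (2341 * 9.81)
V = 5142 / 22965.21
V = 0.223904 m^3
Dn = V^(1/3) = 0.223904^(1/3)
Dn = 0.6072 m

0.6072


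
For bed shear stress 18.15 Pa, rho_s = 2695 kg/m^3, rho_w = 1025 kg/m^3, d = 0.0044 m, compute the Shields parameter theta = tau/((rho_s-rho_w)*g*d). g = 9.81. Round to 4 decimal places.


theta = tau / ((rho_s - rho_w) * g * d)
rho_s - rho_w = 2695 - 1025 = 1670
Denominator = 1670 * 9.81 * 0.0044 = 72.083880
theta = 18.15 / 72.083880
theta = 0.2518

0.2518


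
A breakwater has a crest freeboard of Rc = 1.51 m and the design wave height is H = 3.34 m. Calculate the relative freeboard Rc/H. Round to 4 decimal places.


Relative freeboard = Rc / H
= 1.51 / 3.34
= 0.4521

0.4521


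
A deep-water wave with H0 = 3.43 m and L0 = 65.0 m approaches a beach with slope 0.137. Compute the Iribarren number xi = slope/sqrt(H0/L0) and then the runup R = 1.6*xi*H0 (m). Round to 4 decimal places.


xi = slope / sqrt(H0/L0)
H0/L0 = 3.43/65.0 = 0.052769
sqrt(0.052769) = 0.229716
xi = 0.137 / 0.229716 = 0.596390
R = 1.6 * xi * H0 = 1.6 * 0.596390 * 3.43
R = 3.2730 m

3.2730


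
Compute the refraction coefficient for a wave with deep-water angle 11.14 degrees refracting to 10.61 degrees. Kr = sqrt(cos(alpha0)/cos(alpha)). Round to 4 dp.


Kr = sqrt(cos(alpha0) / cos(alpha))
cos(11.14) = 0.981158
cos(10.61) = 0.982903
Kr = sqrt(0.981158 / 0.982903)
Kr = sqrt(0.998224)
Kr = 0.9991

0.9991


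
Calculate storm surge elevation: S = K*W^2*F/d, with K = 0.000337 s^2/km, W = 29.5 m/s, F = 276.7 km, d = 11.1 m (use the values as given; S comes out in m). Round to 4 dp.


S = K * W^2 * F / d
W^2 = 29.5^2 = 870.25
S = 0.000337 * 870.25 * 276.7 / 11.1
Numerator = 0.000337 * 870.25 * 276.7 = 81.148985
S = 81.148985 / 11.1 = 7.3107 m

7.3107


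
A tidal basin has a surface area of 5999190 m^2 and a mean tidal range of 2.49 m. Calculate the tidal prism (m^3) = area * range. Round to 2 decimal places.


Tidal prism = Area * Tidal range
P = 5999190 * 2.49
P = 14937983.10 m^3

14937983.10


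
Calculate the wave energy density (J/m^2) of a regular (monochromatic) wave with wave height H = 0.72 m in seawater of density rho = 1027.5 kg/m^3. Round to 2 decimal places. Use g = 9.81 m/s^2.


E = (1/8) * rho * g * H^2
E = (1/8) * 1027.5 * 9.81 * 0.72^2
E = 0.125 * 1027.5 * 9.81 * 0.5184
E = 653.17 J/m^2

653.17


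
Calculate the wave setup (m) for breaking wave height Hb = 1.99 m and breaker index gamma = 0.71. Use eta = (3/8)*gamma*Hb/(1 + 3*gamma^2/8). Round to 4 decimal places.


eta = (3/8) * gamma * Hb / (1 + 3*gamma^2/8)
Numerator = (3/8) * 0.71 * 1.99 = 0.529837
Denominator = 1 + 3*0.71^2/8 = 1 + 0.189038 = 1.189038
eta = 0.529837 / 1.189038
eta = 0.4456 m

0.4456


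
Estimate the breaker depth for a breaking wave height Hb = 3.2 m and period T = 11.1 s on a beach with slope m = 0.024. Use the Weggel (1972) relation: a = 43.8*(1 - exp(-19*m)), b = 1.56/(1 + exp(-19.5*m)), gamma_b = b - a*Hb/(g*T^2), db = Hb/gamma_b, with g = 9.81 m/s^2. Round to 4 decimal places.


a = 43.8 * (1 - exp(-19 * m))
exp(-19 * 0.024) = exp(-0.4560) = 0.633814
a = 43.8 * (1 - 0.633814) = 16.038954
b = 1.56 / (1 + exp(-19.5 * m))
exp(-19.5 * 0.024) = exp(-0.4680) = 0.626254
b = 1.56 / (1 + 0.626254) = 0.959260
Hb / (g * T^2) = 3.2 / (9.81 * 11.1^2) = 3.2 / 1208.6901 = 0.00264749
gamma_b = b - a * Hb/(g*T^2) = 0.959260 - 16.038954 * 0.00264749 = 0.916797
db = Hb / gamma_b = 3.2 / 0.916797
db = 3.4904 m

3.4904


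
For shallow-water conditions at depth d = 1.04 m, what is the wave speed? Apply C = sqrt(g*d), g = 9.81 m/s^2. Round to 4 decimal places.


Using the shallow-water approximation:
C = sqrt(g * d) = sqrt(9.81 * 1.04)
C = sqrt(10.2024)
C = 3.1941 m/s

3.1941


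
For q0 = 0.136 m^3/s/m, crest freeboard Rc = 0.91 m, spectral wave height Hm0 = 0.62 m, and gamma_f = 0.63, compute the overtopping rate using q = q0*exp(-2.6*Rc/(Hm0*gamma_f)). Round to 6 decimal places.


q = q0 * exp(-2.6 * Rc / (Hm0 * gamma_f))
Exponent = -2.6 * 0.91 / (0.62 * 0.63)
= -2.6 * 0.91 / 0.3906
= -6.057348
exp(-6.057348) = 0.002341
q = 0.136 * 0.002341
q = 0.000318 m^3/s/m

0.000318


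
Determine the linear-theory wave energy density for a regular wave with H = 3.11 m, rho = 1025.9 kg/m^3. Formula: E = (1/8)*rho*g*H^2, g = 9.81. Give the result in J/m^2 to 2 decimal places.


E = (1/8) * rho * g * H^2
E = (1/8) * 1025.9 * 9.81 * 3.11^2
E = 0.125 * 1025.9 * 9.81 * 9.6721
E = 12167.60 J/m^2

12167.60


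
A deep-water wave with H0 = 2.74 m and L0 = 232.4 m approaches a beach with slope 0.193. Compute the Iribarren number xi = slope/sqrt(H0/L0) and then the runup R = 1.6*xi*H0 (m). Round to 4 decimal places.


xi = slope / sqrt(H0/L0)
H0/L0 = 2.74/232.4 = 0.011790
sqrt(0.011790) = 0.108582
xi = 0.193 / 0.108582 = 1.777461
R = 1.6 * xi * H0 = 1.6 * 1.777461 * 2.74
R = 7.7924 m

7.7924


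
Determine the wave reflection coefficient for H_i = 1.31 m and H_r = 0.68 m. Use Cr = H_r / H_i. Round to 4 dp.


Cr = H_r / H_i
Cr = 0.68 / 1.31
Cr = 0.5191

0.5191


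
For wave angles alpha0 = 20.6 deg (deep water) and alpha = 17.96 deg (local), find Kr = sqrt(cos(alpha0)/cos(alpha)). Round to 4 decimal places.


Kr = sqrt(cos(alpha0) / cos(alpha))
cos(20.6) = 0.936060
cos(17.96) = 0.951272
Kr = sqrt(0.936060 / 0.951272)
Kr = sqrt(0.984008)
Kr = 0.9920

0.9920


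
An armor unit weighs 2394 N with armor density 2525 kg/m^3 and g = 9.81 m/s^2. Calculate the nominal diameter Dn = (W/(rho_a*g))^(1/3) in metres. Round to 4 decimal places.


V = W / (rho_a * g)
V = 2394 / (2525 * 9.81)
V = 2394 / 24770.25
V = 0.096648 m^3
Dn = V^(1/3) = 0.096648^(1/3)
Dn = 0.4589 m

0.4589


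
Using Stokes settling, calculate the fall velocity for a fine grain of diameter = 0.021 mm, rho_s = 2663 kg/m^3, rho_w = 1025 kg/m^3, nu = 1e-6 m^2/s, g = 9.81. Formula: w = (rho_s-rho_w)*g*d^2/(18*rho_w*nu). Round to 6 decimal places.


w = (rho_s - rho_w) * g * d^2 / (18 * rho_w * nu)
d = 0.021 mm = 0.000021 m
rho_s - rho_w = 2663 - 1025 = 1638
Numerator = 1638 * 9.81 * (0.000021)^2 = 0.000007086332
Denominator = 18 * 1025 * 1e-6 = 0.018450
w = 0.000384 m/s

0.000384


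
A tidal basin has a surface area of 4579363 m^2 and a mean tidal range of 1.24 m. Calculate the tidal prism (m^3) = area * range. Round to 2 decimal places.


Tidal prism = Area * Tidal range
P = 4579363 * 1.24
P = 5678410.12 m^3

5678410.12


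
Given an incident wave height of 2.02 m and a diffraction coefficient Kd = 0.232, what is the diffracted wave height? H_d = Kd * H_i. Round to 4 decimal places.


H_d = Kd * H_i
H_d = 0.232 * 2.02
H_d = 0.4686 m

0.4686


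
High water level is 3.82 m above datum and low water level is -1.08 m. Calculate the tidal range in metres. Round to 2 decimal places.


Tidal range = High water - Low water
Tidal range = 3.82 - (-1.08)
Tidal range = 4.90 m

4.90


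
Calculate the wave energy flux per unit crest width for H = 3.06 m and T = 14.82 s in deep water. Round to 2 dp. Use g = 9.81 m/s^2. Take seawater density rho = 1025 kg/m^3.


P = rho * g^2 * H^2 * T / (32 * pi)
P = 1025 * 9.81^2 * 3.06^2 * 14.82 / (32 * pi)
P = 1025 * 96.2361 * 9.3636 * 14.82 / 100.53096
P = 136161.11 W/m

136161.11


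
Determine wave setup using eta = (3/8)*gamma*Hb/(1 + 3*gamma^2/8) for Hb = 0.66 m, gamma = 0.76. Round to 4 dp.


eta = (3/8) * gamma * Hb / (1 + 3*gamma^2/8)
Numerator = (3/8) * 0.76 * 0.66 = 0.188100
Denominator = 1 + 3*0.76^2/8 = 1 + 0.216600 = 1.216600
eta = 0.188100 / 1.216600
eta = 0.1546 m

0.1546


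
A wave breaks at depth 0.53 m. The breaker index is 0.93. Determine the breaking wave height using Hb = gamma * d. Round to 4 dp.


Hb = gamma * d
Hb = 0.93 * 0.53
Hb = 0.4929 m

0.4929


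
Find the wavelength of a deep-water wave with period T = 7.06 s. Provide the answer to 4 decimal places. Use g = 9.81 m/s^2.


L0 = g * T^2 / (2 * pi)
L0 = 9.81 * 7.06^2 / (2 * pi)
L0 = 9.81 * 49.8436 / 6.28319
L0 = 488.9657 / 6.28319
L0 = 77.8213 m

77.8213


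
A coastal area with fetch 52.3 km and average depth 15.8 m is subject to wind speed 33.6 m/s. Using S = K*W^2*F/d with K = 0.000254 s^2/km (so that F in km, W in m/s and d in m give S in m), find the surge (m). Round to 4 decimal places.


S = K * W^2 * F / d
W^2 = 33.6^2 = 1128.96
S = 0.000254 * 1128.96 * 52.3 / 15.8
Numerator = 0.000254 * 1128.96 * 52.3 = 14.997330
S = 14.997330 / 15.8 = 0.9492 m

0.9492


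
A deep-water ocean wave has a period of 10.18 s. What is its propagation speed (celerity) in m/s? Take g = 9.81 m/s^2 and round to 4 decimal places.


We use the deep-water celerity formula:
C = g * T / (2 * pi)
C = 9.81 * 10.18 / (2 * 3.14159...)
C = 99.865800 / 6.283185
C = 15.8941 m/s

15.8941


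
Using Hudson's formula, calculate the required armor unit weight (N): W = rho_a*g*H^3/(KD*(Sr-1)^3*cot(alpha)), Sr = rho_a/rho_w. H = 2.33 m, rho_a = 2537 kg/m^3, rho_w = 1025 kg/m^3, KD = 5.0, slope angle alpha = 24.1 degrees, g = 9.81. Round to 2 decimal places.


Sr = rho_a / rho_w = 2537 / 1025 = 2.475122
(Sr - 1) = 1.475122
(Sr - 1)^3 = 3.209843
cot(24.1) = 1 / tan(24.1) = 1 / 0.447322 = 2.235528
Numerator = 2537 * 9.81 * 2.33^3 = 314816.3198
Denominator = 5.0 * 3.209843 * 2.235528 = 35.878468
W = 314816.3198 / 35.878468
W = 8774.52 N

8774.52


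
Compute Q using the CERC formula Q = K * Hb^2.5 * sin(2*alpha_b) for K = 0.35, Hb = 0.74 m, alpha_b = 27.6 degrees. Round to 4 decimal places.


Q = K * Hb^2.5 * sin(2 * alpha_b)
Hb^2.5 = 0.74^2.5 = 0.471063
sin(2 * 27.6) = sin(55.2) = 0.821149
Q = 0.35 * 0.471063 * 0.821149
Q = 0.1354 m^3/s

0.1354


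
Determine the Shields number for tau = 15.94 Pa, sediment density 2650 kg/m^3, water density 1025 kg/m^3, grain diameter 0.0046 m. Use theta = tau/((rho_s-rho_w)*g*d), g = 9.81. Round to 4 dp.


theta = tau / ((rho_s - rho_w) * g * d)
rho_s - rho_w = 2650 - 1025 = 1625
Denominator = 1625 * 9.81 * 0.0046 = 73.329750
theta = 15.94 / 73.329750
theta = 0.2174

0.2174


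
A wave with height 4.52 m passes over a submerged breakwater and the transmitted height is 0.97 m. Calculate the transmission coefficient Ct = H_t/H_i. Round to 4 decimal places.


Ct = H_t / H_i
Ct = 0.97 / 4.52
Ct = 0.2146

0.2146


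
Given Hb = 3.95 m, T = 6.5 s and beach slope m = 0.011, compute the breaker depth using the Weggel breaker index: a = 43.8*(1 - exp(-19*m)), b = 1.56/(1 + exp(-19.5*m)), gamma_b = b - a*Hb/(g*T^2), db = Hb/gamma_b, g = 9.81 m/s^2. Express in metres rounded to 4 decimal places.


a = 43.8 * (1 - exp(-19 * m))
exp(-19 * 0.011) = exp(-0.2090) = 0.811395
a = 43.8 * (1 - 0.811395) = 8.260889
b = 1.56 / (1 + exp(-19.5 * m))
exp(-19.5 * 0.011) = exp(-0.2145) = 0.806945
b = 1.56 / (1 + 0.806945) = 0.863336
Hb / (g * T^2) = 3.95 / (9.81 * 6.5^2) = 3.95 / 414.4725 = 0.00953019
gamma_b = b - a * Hb/(g*T^2) = 0.863336 - 8.260889 * 0.00953019 = 0.784608
db = Hb / gamma_b = 3.95 / 0.784608
db = 5.0344 m

5.0344


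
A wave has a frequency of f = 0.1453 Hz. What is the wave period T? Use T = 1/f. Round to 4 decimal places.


T = 1 / f
T = 1 / 0.1453
T = 6.8823 s

6.8823


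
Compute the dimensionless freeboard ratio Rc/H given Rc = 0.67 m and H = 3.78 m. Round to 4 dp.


Relative freeboard = Rc / H
= 0.67 / 3.78
= 0.1772

0.1772


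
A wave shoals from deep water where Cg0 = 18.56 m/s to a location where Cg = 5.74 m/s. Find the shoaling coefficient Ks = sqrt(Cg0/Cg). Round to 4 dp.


Ks = sqrt(Cg0 / Cg)
Ks = sqrt(18.56 / 5.74)
Ks = sqrt(3.2334)
Ks = 1.7982

1.7982


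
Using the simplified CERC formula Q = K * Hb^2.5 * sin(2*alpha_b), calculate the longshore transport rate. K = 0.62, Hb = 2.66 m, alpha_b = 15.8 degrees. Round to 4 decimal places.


Q = K * Hb^2.5 * sin(2 * alpha_b)
Hb^2.5 = 2.66^2.5 = 11.539954
sin(2 * 15.8) = sin(31.6) = 0.523986
Q = 0.62 * 11.539954 * 0.523986
Q = 3.7490 m^3/s

3.7490


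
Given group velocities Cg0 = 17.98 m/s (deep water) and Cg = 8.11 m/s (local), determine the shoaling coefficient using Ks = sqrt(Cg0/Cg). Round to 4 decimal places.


Ks = sqrt(Cg0 / Cg)
Ks = sqrt(17.98 / 8.11)
Ks = sqrt(2.2170)
Ks = 1.4890

1.4890


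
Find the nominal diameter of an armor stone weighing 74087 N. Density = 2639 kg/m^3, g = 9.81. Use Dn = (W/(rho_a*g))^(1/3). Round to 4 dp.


V = W / (rho_a * g)
V = 74087 / (2639 * 9.81)
V = 74087 / 25888.59
V = 2.861763 m^3
Dn = V^(1/3) = 2.861763^(1/3)
Dn = 1.4197 m

1.4197


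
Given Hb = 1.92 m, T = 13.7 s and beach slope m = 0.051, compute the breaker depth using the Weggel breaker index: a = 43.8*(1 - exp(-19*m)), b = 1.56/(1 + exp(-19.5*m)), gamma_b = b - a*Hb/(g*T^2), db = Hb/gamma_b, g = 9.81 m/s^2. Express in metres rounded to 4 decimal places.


a = 43.8 * (1 - exp(-19 * m))
exp(-19 * 0.051) = exp(-0.9690) = 0.379462
a = 43.8 * (1 - 0.379462) = 27.179551
b = 1.56 / (1 + exp(-19.5 * m))
exp(-19.5 * 0.051) = exp(-0.9945) = 0.369908
b = 1.56 / (1 + 0.369908) = 1.138762
Hb / (g * T^2) = 1.92 / (9.81 * 13.7^2) = 1.92 / 1841.2389 = 0.00104278
gamma_b = b - a * Hb/(g*T^2) = 1.138762 - 27.179551 * 0.00104278 = 1.110420
db = Hb / gamma_b = 1.92 / 1.110420
db = 1.7291 m

1.7291


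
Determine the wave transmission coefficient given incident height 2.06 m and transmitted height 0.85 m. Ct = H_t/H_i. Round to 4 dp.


Ct = H_t / H_i
Ct = 0.85 / 2.06
Ct = 0.4126

0.4126


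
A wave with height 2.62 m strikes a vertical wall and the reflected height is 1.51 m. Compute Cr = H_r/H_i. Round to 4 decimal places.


Cr = H_r / H_i
Cr = 1.51 / 2.62
Cr = 0.5763

0.5763


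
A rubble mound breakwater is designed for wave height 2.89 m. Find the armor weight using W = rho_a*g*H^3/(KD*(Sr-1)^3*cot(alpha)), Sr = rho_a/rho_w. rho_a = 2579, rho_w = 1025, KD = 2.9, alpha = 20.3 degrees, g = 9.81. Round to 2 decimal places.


Sr = rho_a / rho_w = 2579 / 1025 = 2.516098
(Sr - 1) = 1.516098
(Sr - 1)^3 = 3.484829
cot(20.3) = 1 / tan(20.3) = 1 / 0.369911 = 2.703351
Numerator = 2579 * 9.81 * 2.89^3 = 610680.2543
Denominator = 2.9 * 3.484829 * 2.703351 = 27.320077
W = 610680.2543 / 27.320077
W = 22352.80 N

22352.80


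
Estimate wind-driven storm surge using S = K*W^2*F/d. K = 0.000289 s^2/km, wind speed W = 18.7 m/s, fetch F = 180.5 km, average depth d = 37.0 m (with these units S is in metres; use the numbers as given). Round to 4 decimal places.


S = K * W^2 * F / d
W^2 = 18.7^2 = 349.69
S = 0.000289 * 349.69 * 180.5 / 37.0
Numerator = 0.000289 * 349.69 * 180.5 = 18.241404
S = 18.241404 / 37.0 = 0.4930 m

0.4930


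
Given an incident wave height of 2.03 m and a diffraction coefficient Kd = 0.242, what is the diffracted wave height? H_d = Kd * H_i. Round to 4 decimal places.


H_d = Kd * H_i
H_d = 0.242 * 2.03
H_d = 0.4913 m

0.4913


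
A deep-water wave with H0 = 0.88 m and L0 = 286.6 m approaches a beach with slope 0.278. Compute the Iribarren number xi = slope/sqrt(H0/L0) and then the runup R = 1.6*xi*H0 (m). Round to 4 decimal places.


xi = slope / sqrt(H0/L0)
H0/L0 = 0.88/286.6 = 0.003070
sqrt(0.003070) = 0.055412
xi = 0.278 / 0.055412 = 5.016971
R = 1.6 * xi * H0 = 1.6 * 5.016971 * 0.88
R = 7.0639 m

7.0639


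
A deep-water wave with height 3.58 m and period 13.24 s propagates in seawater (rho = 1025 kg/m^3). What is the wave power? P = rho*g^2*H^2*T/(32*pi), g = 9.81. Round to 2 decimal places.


P = rho * g^2 * H^2 * T / (32 * pi)
P = 1025 * 9.81^2 * 3.58^2 * 13.24 / (32 * pi)
P = 1025 * 96.2361 * 12.8164 * 13.24 / 100.53096
P = 166500.70 W/m

166500.70


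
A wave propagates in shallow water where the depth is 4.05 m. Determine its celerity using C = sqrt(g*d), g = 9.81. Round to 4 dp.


Using the shallow-water approximation:
C = sqrt(g * d) = sqrt(9.81 * 4.05)
C = sqrt(39.7305)
C = 6.3032 m/s

6.3032


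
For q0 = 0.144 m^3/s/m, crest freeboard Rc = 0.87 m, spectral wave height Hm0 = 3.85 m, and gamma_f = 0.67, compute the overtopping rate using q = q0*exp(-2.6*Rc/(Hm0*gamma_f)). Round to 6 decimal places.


q = q0 * exp(-2.6 * Rc / (Hm0 * gamma_f))
Exponent = -2.6 * 0.87 / (3.85 * 0.67)
= -2.6 * 0.87 / 2.5795
= -0.876914
exp(-0.876914) = 0.416065
q = 0.144 * 0.416065
q = 0.059913 m^3/s/m

0.059913


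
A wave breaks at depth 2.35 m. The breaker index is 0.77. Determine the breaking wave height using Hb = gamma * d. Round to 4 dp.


Hb = gamma * d
Hb = 0.77 * 2.35
Hb = 1.8095 m

1.8095


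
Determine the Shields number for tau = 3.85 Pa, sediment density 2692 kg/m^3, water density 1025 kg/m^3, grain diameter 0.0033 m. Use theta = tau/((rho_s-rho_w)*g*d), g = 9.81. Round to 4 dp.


theta = tau / ((rho_s - rho_w) * g * d)
rho_s - rho_w = 2692 - 1025 = 1667
Denominator = 1667 * 9.81 * 0.0033 = 53.965791
theta = 3.85 / 53.965791
theta = 0.0713

0.0713


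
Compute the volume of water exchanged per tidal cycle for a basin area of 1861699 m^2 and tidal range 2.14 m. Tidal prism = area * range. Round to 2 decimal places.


Tidal prism = Area * Tidal range
P = 1861699 * 2.14
P = 3984035.86 m^3

3984035.86


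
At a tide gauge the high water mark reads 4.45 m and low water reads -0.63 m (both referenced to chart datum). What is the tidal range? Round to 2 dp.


Tidal range = High water - Low water
Tidal range = 4.45 - (-0.63)
Tidal range = 5.08 m

5.08


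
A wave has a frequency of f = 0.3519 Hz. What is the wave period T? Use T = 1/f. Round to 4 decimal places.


T = 1 / f
T = 1 / 0.3519
T = 2.8417 s

2.8417


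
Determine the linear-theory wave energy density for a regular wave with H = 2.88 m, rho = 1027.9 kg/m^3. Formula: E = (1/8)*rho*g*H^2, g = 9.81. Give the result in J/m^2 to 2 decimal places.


E = (1/8) * rho * g * H^2
E = (1/8) * 1027.9 * 9.81 * 2.88^2
E = 0.125 * 1027.9 * 9.81 * 8.2944
E = 10454.78 J/m^2

10454.78


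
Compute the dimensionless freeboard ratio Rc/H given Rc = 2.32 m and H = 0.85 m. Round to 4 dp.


Relative freeboard = Rc / H
= 2.32 / 0.85
= 2.7294

2.7294


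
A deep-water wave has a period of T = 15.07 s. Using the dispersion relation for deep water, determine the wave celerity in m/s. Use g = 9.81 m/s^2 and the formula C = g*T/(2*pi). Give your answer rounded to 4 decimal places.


We use the deep-water celerity formula:
C = g * T / (2 * pi)
C = 9.81 * 15.07 / (2 * 3.14159...)
C = 147.836700 / 6.283185
C = 23.5289 m/s

23.5289


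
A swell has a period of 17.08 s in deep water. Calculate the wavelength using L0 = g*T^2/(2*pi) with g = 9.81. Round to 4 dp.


L0 = g * T^2 / (2 * pi)
L0 = 9.81 * 17.08^2 / (2 * pi)
L0 = 9.81 * 291.7264 / 6.28319
L0 = 2861.8360 / 6.28319
L0 = 455.4753 m

455.4753


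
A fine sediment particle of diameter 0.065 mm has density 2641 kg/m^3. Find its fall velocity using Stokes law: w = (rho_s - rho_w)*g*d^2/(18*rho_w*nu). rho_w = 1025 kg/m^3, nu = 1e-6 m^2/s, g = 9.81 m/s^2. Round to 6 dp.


w = (rho_s - rho_w) * g * d^2 / (18 * rho_w * nu)
d = 0.065 mm = 0.000065 m
rho_s - rho_w = 2641 - 1025 = 1616
Numerator = 1616 * 9.81 * (0.000065)^2 = 0.000066978756
Denominator = 18 * 1025 * 1e-6 = 0.018450
w = 0.003630 m/s

0.003630
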